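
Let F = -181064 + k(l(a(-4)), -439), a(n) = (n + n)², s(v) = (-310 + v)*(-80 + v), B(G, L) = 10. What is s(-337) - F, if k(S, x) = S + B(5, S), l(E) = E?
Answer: 450789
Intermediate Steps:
a(n) = 4*n² (a(n) = (2*n)² = 4*n²)
k(S, x) = 10 + S (k(S, x) = S + 10 = 10 + S)
F = -180990 (F = -181064 + (10 + 4*(-4)²) = -181064 + (10 + 4*16) = -181064 + (10 + 64) = -181064 + 74 = -180990)
s(-337) - F = (24800 + (-337)² - 390*(-337)) - 1*(-180990) = (24800 + 113569 + 131430) + 180990 = 269799 + 180990 = 450789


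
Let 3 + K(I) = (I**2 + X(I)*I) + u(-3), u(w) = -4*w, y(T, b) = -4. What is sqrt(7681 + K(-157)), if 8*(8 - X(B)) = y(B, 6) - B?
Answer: 7*sqrt(11130)/4 ≈ 184.62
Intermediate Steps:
X(B) = 17/2 + B/8 (X(B) = 8 - (-4 - B)/8 = 8 + (1/2 + B/8) = 17/2 + B/8)
K(I) = 9 + I**2 + I*(17/2 + I/8) (K(I) = -3 + ((I**2 + (17/2 + I/8)*I) - 4*(-3)) = -3 + ((I**2 + I*(17/2 + I/8)) + 12) = -3 + (12 + I**2 + I*(17/2 + I/8)) = 9 + I**2 + I*(17/2 + I/8))
sqrt(7681 + K(-157)) = sqrt(7681 + (9 + (9/8)*(-157)**2 + (17/2)*(-157))) = sqrt(7681 + (9 + (9/8)*24649 - 2669/2)) = sqrt(7681 + (9 + 221841/8 - 2669/2)) = sqrt(7681 + 211237/8) = sqrt(272685/8) = 7*sqrt(11130)/4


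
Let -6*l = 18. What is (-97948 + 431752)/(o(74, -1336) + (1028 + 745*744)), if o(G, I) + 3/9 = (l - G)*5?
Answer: 250353/416192 ≈ 0.60153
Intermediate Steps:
l = -3 (l = -1/6*18 = -3)
o(G, I) = -46/3 - 5*G (o(G, I) = -1/3 + (-3 - G)*5 = -1/3 + (-15 - 5*G) = -46/3 - 5*G)
(-97948 + 431752)/(o(74, -1336) + (1028 + 745*744)) = (-97948 + 431752)/((-46/3 - 5*74) + (1028 + 745*744)) = 333804/((-46/3 - 370) + (1028 + 554280)) = 333804/(-1156/3 + 555308) = 333804/(1664768/3) = 333804*(3/1664768) = 250353/416192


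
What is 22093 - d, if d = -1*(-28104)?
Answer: -6011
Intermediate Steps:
d = 28104
22093 - d = 22093 - 1*28104 = 22093 - 28104 = -6011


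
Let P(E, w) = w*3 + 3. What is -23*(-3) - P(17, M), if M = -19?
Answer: 123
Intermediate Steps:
P(E, w) = 3 + 3*w (P(E, w) = 3*w + 3 = 3 + 3*w)
-23*(-3) - P(17, M) = -23*(-3) - (3 + 3*(-19)) = 69 - (3 - 57) = 69 - 1*(-54) = 69 + 54 = 123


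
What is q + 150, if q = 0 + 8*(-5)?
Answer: 110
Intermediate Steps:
q = -40 (q = 0 - 40 = -40)
q + 150 = -40 + 150 = 110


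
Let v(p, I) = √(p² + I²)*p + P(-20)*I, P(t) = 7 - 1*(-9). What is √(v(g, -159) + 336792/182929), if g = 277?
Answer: √(-85068311416536 + 936194883710057*√10)/182929 ≈ 293.14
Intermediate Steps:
P(t) = 16 (P(t) = 7 + 9 = 16)
v(p, I) = 16*I + p*√(I² + p²) (v(p, I) = √(p² + I²)*p + 16*I = √(I² + p²)*p + 16*I = p*√(I² + p²) + 16*I = 16*I + p*√(I² + p²))
√(v(g, -159) + 336792/182929) = √((16*(-159) + 277*√((-159)² + 277²)) + 336792/182929) = √((-2544 + 277*√(25281 + 76729)) + 336792*(1/182929)) = √((-2544 + 277*√102010) + 336792/182929) = √((-2544 + 277*(101*√10)) + 336792/182929) = √((-2544 + 27977*√10) + 336792/182929) = √(-465034584/182929 + 27977*√10)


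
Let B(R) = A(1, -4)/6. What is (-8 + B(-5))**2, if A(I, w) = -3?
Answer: 289/4 ≈ 72.250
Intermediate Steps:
B(R) = -1/2 (B(R) = -3/6 = -3*1/6 = -1/2)
(-8 + B(-5))**2 = (-8 - 1/2)**2 = (-17/2)**2 = 289/4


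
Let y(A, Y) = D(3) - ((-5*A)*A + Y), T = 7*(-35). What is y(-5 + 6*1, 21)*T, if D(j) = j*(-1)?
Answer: 4655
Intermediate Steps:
T = -245
D(j) = -j
y(A, Y) = -3 - Y + 5*A² (y(A, Y) = -1*3 - ((-5*A)*A + Y) = -3 - (-5*A² + Y) = -3 - (Y - 5*A²) = -3 + (-Y + 5*A²) = -3 - Y + 5*A²)
y(-5 + 6*1, 21)*T = (-3 - 1*21 + 5*(-5 + 6*1)²)*(-245) = (-3 - 21 + 5*(-5 + 6)²)*(-245) = (-3 - 21 + 5*1²)*(-245) = (-3 - 21 + 5*1)*(-245) = (-3 - 21 + 5)*(-245) = -19*(-245) = 4655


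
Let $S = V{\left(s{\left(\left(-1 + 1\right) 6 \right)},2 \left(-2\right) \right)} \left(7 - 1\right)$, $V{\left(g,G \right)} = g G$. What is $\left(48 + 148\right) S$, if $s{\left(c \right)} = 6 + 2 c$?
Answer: $-28224$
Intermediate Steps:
$V{\left(g,G \right)} = G g$
$S = -144$ ($S = 2 \left(-2\right) \left(6 + 2 \left(-1 + 1\right) 6\right) \left(7 - 1\right) = - 4 \left(6 + 2 \cdot 0 \cdot 6\right) 6 = - 4 \left(6 + 2 \cdot 0\right) 6 = - 4 \left(6 + 0\right) 6 = \left(-4\right) 6 \cdot 6 = \left(-24\right) 6 = -144$)
$\left(48 + 148\right) S = \left(48 + 148\right) \left(-144\right) = 196 \left(-144\right) = -28224$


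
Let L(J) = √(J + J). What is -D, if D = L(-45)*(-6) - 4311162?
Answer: 4311162 + 18*I*√10 ≈ 4.3112e+6 + 56.921*I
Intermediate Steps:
L(J) = √2*√J (L(J) = √(2*J) = √2*√J)
D = -4311162 - 18*I*√10 (D = (√2*√(-45))*(-6) - 4311162 = (√2*(3*I*√5))*(-6) - 4311162 = (3*I*√10)*(-6) - 4311162 = -18*I*√10 - 4311162 = -4311162 - 18*I*√10 ≈ -4.3112e+6 - 56.921*I)
-D = -(-4311162 - 18*I*√10) = 4311162 + 18*I*√10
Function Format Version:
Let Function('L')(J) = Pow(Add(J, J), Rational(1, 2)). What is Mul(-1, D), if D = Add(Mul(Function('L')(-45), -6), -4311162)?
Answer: Add(4311162, Mul(18, I, Pow(10, Rational(1, 2)))) ≈ Add(4.3112e+6, Mul(56.921, I))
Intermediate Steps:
Function('L')(J) = Mul(Pow(2, Rational(1, 2)), Pow(J, Rational(1, 2))) (Function('L')(J) = Pow(Mul(2, J), Rational(1, 2)) = Mul(Pow(2, Rational(1, 2)), Pow(J, Rational(1, 2))))
D = Add(-4311162, Mul(-18, I, Pow(10, Rational(1, 2)))) (D = Add(Mul(Mul(Pow(2, Rational(1, 2)), Pow(-45, Rational(1, 2))), -6), -4311162) = Add(Mul(Mul(Pow(2, Rational(1, 2)), Mul(3, I, Pow(5, Rational(1, 2)))), -6), -4311162) = Add(Mul(Mul(3, I, Pow(10, Rational(1, 2))), -6), -4311162) = Add(Mul(-18, I, Pow(10, Rational(1, 2))), -4311162) = Add(-4311162, Mul(-18, I, Pow(10, Rational(1, 2)))) ≈ Add(-4.3112e+6, Mul(-56.921, I)))
Mul(-1, D) = Mul(-1, Add(-4311162, Mul(-18, I, Pow(10, Rational(1, 2))))) = Add(4311162, Mul(18, I, Pow(10, Rational(1, 2))))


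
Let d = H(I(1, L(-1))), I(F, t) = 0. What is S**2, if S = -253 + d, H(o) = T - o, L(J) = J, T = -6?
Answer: 67081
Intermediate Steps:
H(o) = -6 - o
d = -6 (d = -6 - 1*0 = -6 + 0 = -6)
S = -259 (S = -253 - 6 = -259)
S**2 = (-259)**2 = 67081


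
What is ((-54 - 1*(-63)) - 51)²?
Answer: 1764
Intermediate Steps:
((-54 - 1*(-63)) - 51)² = ((-54 + 63) - 51)² = (9 - 51)² = (-42)² = 1764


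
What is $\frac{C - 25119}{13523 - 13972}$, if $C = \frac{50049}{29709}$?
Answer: $\frac{82912258}{1482149} \approx 55.941$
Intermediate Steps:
$C = \frac{5561}{3301}$ ($C = 50049 \cdot \frac{1}{29709} = \frac{5561}{3301} \approx 1.6846$)
$\frac{C - 25119}{13523 - 13972} = \frac{\frac{5561}{3301} - 25119}{13523 - 13972} = \frac{\frac{5561}{3301} - 25119}{-449} = \left(- \frac{82912258}{3301}\right) \left(- \frac{1}{449}\right) = \frac{82912258}{1482149}$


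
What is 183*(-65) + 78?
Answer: -11817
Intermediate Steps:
183*(-65) + 78 = -11895 + 78 = -11817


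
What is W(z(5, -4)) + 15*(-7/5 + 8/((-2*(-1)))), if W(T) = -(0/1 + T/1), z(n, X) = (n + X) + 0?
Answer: 38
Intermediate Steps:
z(n, X) = X + n (z(n, X) = (X + n) + 0 = X + n)
W(T) = -T (W(T) = -(0*1 + T*1) = -(0 + T) = -T)
W(z(5, -4)) + 15*(-7/5 + 8/((-2*(-1)))) = -(-4 + 5) + 15*(-7/5 + 8/((-2*(-1)))) = -1*1 + 15*(-7*⅕ + 8/2) = -1 + 15*(-7/5 + 8*(½)) = -1 + 15*(-7/5 + 4) = -1 + 15*(13/5) = -1 + 39 = 38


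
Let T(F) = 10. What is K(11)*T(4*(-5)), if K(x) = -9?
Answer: -90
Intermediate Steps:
K(11)*T(4*(-5)) = -9*10 = -90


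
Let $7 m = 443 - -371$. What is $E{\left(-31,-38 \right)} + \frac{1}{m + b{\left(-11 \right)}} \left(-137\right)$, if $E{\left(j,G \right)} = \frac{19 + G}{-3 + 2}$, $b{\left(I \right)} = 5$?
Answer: $\frac{15172}{849} \approx 17.87$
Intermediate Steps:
$m = \frac{814}{7}$ ($m = \frac{443 - -371}{7} = \frac{443 + 371}{7} = \frac{1}{7} \cdot 814 = \frac{814}{7} \approx 116.29$)
$E{\left(j,G \right)} = -19 - G$ ($E{\left(j,G \right)} = \frac{19 + G}{-1} = \left(19 + G\right) \left(-1\right) = -19 - G$)
$E{\left(-31,-38 \right)} + \frac{1}{m + b{\left(-11 \right)}} \left(-137\right) = \left(-19 - -38\right) + \frac{1}{\frac{814}{7} + 5} \left(-137\right) = \left(-19 + 38\right) + \frac{1}{\frac{849}{7}} \left(-137\right) = 19 + \frac{7}{849} \left(-137\right) = 19 - \frac{959}{849} = \frac{15172}{849}$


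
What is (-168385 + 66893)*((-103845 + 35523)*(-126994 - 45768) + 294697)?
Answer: -1197985186271012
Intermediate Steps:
(-168385 + 66893)*((-103845 + 35523)*(-126994 - 45768) + 294697) = -101492*(-68322*(-172762) + 294697) = -101492*(11803445364 + 294697) = -101492*11803740061 = -1197985186271012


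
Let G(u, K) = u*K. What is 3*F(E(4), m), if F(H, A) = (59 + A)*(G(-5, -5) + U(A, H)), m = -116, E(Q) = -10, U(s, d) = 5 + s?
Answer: 14706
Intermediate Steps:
G(u, K) = K*u
F(H, A) = (30 + A)*(59 + A) (F(H, A) = (59 + A)*(-5*(-5) + (5 + A)) = (59 + A)*(25 + (5 + A)) = (59 + A)*(30 + A) = (30 + A)*(59 + A))
3*F(E(4), m) = 3*(1770 + (-116)² + 89*(-116)) = 3*(1770 + 13456 - 10324) = 3*4902 = 14706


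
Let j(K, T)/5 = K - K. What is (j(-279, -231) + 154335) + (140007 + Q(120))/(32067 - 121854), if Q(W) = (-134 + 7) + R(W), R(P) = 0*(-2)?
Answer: 13857136765/89787 ≈ 1.5433e+5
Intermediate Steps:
R(P) = 0
j(K, T) = 0 (j(K, T) = 5*(K - K) = 5*0 = 0)
Q(W) = -127 (Q(W) = (-134 + 7) + 0 = -127 + 0 = -127)
(j(-279, -231) + 154335) + (140007 + Q(120))/(32067 - 121854) = (0 + 154335) + (140007 - 127)/(32067 - 121854) = 154335 + 139880/(-89787) = 154335 + 139880*(-1/89787) = 154335 - 139880/89787 = 13857136765/89787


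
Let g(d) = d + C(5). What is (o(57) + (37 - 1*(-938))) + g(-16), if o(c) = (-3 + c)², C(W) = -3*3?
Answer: 3866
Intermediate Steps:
C(W) = -9
g(d) = -9 + d (g(d) = d - 9 = -9 + d)
(o(57) + (37 - 1*(-938))) + g(-16) = ((-3 + 57)² + (37 - 1*(-938))) + (-9 - 16) = (54² + (37 + 938)) - 25 = (2916 + 975) - 25 = 3891 - 25 = 3866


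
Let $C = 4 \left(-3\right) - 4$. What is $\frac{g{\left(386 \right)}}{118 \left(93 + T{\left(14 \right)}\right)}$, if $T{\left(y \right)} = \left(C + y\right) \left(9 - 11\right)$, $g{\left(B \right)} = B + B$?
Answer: $\frac{386}{5723} \approx 0.067447$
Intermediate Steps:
$g{\left(B \right)} = 2 B$
$C = -16$ ($C = -12 - 4 = -16$)
$T{\left(y \right)} = 32 - 2 y$ ($T{\left(y \right)} = \left(-16 + y\right) \left(9 - 11\right) = \left(-16 + y\right) \left(-2\right) = 32 - 2 y$)
$\frac{g{\left(386 \right)}}{118 \left(93 + T{\left(14 \right)}\right)} = \frac{2 \cdot 386}{118 \left(93 + \left(32 - 28\right)\right)} = \frac{772}{118 \left(93 + \left(32 - 28\right)\right)} = \frac{772}{118 \left(93 + 4\right)} = \frac{772}{118 \cdot 97} = \frac{772}{11446} = 772 \cdot \frac{1}{11446} = \frac{386}{5723}$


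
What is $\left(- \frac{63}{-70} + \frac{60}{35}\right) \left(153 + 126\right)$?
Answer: $\frac{51057}{70} \approx 729.39$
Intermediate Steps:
$\left(- \frac{63}{-70} + \frac{60}{35}\right) \left(153 + 126\right) = \left(\left(-63\right) \left(- \frac{1}{70}\right) + 60 \cdot \frac{1}{35}\right) 279 = \left(\frac{9}{10} + \frac{12}{7}\right) 279 = \frac{183}{70} \cdot 279 = \frac{51057}{70}$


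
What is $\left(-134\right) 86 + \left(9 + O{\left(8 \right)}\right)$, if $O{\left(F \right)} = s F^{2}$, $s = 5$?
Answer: $-11195$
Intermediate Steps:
$O{\left(F \right)} = 5 F^{2}$
$\left(-134\right) 86 + \left(9 + O{\left(8 \right)}\right) = \left(-134\right) 86 + \left(9 + 5 \cdot 8^{2}\right) = -11524 + \left(9 + 5 \cdot 64\right) = -11524 + \left(9 + 320\right) = -11524 + 329 = -11195$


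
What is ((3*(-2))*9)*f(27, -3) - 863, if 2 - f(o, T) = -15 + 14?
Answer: -1025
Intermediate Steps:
f(o, T) = 3 (f(o, T) = 2 - (-15 + 14) = 2 - 1*(-1) = 2 + 1 = 3)
((3*(-2))*9)*f(27, -3) - 863 = ((3*(-2))*9)*3 - 863 = -6*9*3 - 863 = -54*3 - 863 = -162 - 863 = -1025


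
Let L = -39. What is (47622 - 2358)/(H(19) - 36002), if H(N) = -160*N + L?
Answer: -15088/13027 ≈ -1.1582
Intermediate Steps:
H(N) = -39 - 160*N (H(N) = -160*N - 39 = -39 - 160*N)
(47622 - 2358)/(H(19) - 36002) = (47622 - 2358)/((-39 - 160*19) - 36002) = 45264/((-39 - 3040) - 36002) = 45264/(-3079 - 36002) = 45264/(-39081) = 45264*(-1/39081) = -15088/13027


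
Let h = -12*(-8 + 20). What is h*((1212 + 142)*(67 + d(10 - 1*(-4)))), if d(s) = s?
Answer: -15793056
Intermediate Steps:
h = -144 (h = -12*12 = -144)
h*((1212 + 142)*(67 + d(10 - 1*(-4)))) = -144*(1212 + 142)*(67 + (10 - 1*(-4))) = -194976*(67 + (10 + 4)) = -194976*(67 + 14) = -194976*81 = -144*109674 = -15793056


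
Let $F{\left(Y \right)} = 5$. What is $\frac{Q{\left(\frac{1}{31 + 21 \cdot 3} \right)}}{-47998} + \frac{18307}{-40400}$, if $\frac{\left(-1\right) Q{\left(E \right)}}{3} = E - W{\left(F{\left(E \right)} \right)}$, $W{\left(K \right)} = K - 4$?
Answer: $- \frac{20652253471}{45569301200} \approx -0.45321$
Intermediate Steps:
$W{\left(K \right)} = -4 + K$
$Q{\left(E \right)} = 3 - 3 E$ ($Q{\left(E \right)} = - 3 \left(E - \left(-4 + 5\right)\right) = - 3 \left(E - 1\right) = - 3 \left(-1 + E\right) = 3 - 3 E$)
$\frac{Q{\left(\frac{1}{31 + 21 \cdot 3} \right)}}{-47998} + \frac{18307}{-40400} = \frac{3 - \frac{3}{31 + 21 \cdot 3}}{-47998} + \frac{18307}{-40400} = \left(3 - \frac{3}{31 + 63}\right) \left(- \frac{1}{47998}\right) + 18307 \left(- \frac{1}{40400}\right) = \left(3 - \frac{3}{94}\right) \left(- \frac{1}{47998}\right) - \frac{18307}{40400} = \frac{279}{94} \left(- \frac{1}{47998}\right) - \frac{18307}{40400} = - \frac{279}{4511812} - \frac{18307}{40400} = - \frac{20652253471}{45569301200}$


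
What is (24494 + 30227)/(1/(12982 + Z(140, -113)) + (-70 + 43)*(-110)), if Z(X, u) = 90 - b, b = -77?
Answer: 719526429/39052531 ≈ 18.425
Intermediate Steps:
Z(X, u) = 167 (Z(X, u) = 90 - 1*(-77) = 90 + 77 = 167)
(24494 + 30227)/(1/(12982 + Z(140, -113)) + (-70 + 43)*(-110)) = (24494 + 30227)/(1/(12982 + 167) + (-70 + 43)*(-110)) = 54721/(1/13149 - 27*(-110)) = 54721/(1/13149 + 2970) = 54721/(39052531/13149) = 54721*(13149/39052531) = 719526429/39052531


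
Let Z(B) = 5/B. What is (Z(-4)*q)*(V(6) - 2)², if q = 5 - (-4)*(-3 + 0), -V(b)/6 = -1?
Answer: 140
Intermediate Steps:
V(b) = 6 (V(b) = -6*(-1) = 6)
q = -7 (q = 5 - (-4)*(-3) = 5 - 1*12 = 5 - 12 = -7)
(Z(-4)*q)*(V(6) - 2)² = ((5/(-4))*(-7))*(6 - 2)² = ((5*(-¼))*(-7))*4² = -5/4*(-7)*16 = (35/4)*16 = 140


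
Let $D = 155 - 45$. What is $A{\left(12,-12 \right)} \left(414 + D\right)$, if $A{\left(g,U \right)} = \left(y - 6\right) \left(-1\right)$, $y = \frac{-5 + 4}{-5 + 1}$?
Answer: $3013$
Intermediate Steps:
$D = 110$
$y = \frac{1}{4}$ ($y = - \frac{1}{-4} = \left(-1\right) \left(- \frac{1}{4}\right) = \frac{1}{4} \approx 0.25$)
$A{\left(g,U \right)} = \frac{23}{4}$ ($A{\left(g,U \right)} = \left(\frac{1}{4} - 6\right) \left(-1\right) = \left(- \frac{23}{4}\right) \left(-1\right) = \frac{23}{4}$)
$A{\left(12,-12 \right)} \left(414 + D\right) = \frac{23 \left(414 + 110\right)}{4} = \frac{23}{4} \cdot 524 = 3013$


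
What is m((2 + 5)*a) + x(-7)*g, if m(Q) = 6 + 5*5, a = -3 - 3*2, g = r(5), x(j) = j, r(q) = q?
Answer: -4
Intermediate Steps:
g = 5
a = -9 (a = -3 - 6 = -9)
m(Q) = 31 (m(Q) = 6 + 25 = 31)
m((2 + 5)*a) + x(-7)*g = 31 - 7*5 = 31 - 35 = -4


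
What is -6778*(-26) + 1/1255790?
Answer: 221305360121/1255790 ≈ 1.7623e+5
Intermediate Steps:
-6778*(-26) + 1/1255790 = 176228 + 1/1255790 = 221305360121/1255790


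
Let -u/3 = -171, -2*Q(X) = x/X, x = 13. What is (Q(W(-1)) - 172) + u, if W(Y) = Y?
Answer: 695/2 ≈ 347.50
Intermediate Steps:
Q(X) = -13/(2*X)
u = 513 (u = -3*(-171) = 513)
(Q(W(-1)) - 172) + u = (-13/2/(-1) - 172) + 513 = (-13/2*(-1) - 172) + 513 = (13/2 - 172) + 513 = -331/2 + 513 = 695/2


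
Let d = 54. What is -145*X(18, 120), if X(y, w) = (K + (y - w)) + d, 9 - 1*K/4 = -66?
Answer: -36540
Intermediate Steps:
K = 300 (K = 36 - 4*(-66) = 36 + 264 = 300)
X(y, w) = 354 + y - w (X(y, w) = (300 + (y - w)) + 54 = (300 + y - w) + 54 = 354 + y - w)
-145*X(18, 120) = -145*(354 + 18 - 1*120) = -145*(354 + 18 - 120) = -145*252 = -36540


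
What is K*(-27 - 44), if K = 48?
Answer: -3408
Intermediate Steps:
K*(-27 - 44) = 48*(-27 - 44) = 48*(-71) = -3408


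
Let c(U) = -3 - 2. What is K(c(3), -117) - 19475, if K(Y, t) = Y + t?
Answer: -19597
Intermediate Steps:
c(U) = -5
K(c(3), -117) - 19475 = (-5 - 117) - 19475 = -122 - 19475 = -19597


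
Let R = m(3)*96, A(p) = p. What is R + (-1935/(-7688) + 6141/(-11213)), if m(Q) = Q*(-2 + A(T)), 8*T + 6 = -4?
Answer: -80713904037/86205544 ≈ -936.30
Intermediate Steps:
T = -5/4 (T = -3/4 + (1/8)*(-4) = -3/4 - 1/2 = -5/4 ≈ -1.2500)
m(Q) = -13*Q/4 (m(Q) = Q*(-2 - 5/4) = Q*(-13/4) = -13*Q/4)
R = -936 (R = -13/4*3*96 = -39/4*96 = -936)
R + (-1935/(-7688) + 6141/(-11213)) = -936 + (-1935/(-7688) + 6141/(-11213)) = -936 + (-1935*(-1/7688) + 6141*(-1/11213)) = -936 + (1935/7688 - 6141/11213) = -936 - 25514853/86205544 = -80713904037/86205544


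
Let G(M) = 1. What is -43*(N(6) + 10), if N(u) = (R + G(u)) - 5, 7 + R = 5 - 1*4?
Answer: 0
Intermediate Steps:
R = -6 (R = -7 + (5 - 1*4) = -7 + (5 - 4) = -7 + 1 = -6)
N(u) = -10 (N(u) = (-6 + 1) - 5 = -5 - 5 = -10)
-43*(N(6) + 10) = -43*(-10 + 10) = -43*0 = 0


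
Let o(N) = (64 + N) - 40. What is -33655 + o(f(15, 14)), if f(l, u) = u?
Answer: -33617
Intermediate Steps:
o(N) = 24 + N
-33655 + o(f(15, 14)) = -33655 + (24 + 14) = -33655 + 38 = -33617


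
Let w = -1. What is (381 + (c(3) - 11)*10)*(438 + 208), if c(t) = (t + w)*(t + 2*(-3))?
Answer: 136306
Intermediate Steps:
c(t) = (-1 + t)*(-6 + t) (c(t) = (t - 1)*(t + 2*(-3)) = (-1 + t)*(t - 6) = (-1 + t)*(-6 + t))
(381 + (c(3) - 11)*10)*(438 + 208) = (381 + ((6 + 3² - 7*3) - 11)*10)*(438 + 208) = (381 + ((6 + 9 - 21) - 11)*10)*646 = (381 + (-6 - 11)*10)*646 = (381 - 17*10)*646 = (381 - 170)*646 = 211*646 = 136306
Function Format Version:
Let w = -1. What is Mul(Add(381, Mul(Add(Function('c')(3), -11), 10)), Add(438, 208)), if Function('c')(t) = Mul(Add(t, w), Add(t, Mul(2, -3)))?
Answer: 136306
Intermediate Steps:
Function('c')(t) = Mul(Add(-1, t), Add(-6, t)) (Function('c')(t) = Mul(Add(t, -1), Add(t, Mul(2, -3))) = Mul(Add(-1, t), Add(t, -6)) = Mul(Add(-1, t), Add(-6, t)))
Mul(Add(381, Mul(Add(Function('c')(3), -11), 10)), Add(438, 208)) = Mul(Add(381, Mul(Add(Add(6, Pow(3, 2), Mul(-7, 3)), -11), 10)), Add(438, 208)) = Mul(Add(381, Mul(Add(Add(6, 9, -21), -11), 10)), 646) = Mul(Add(381, Mul(Add(-6, -11), 10)), 646) = Mul(Add(381, Mul(-17, 10)), 646) = Mul(Add(381, -170), 646) = Mul(211, 646) = 136306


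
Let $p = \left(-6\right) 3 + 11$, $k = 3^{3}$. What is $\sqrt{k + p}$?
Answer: $2 \sqrt{5} \approx 4.4721$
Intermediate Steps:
$k = 27$
$p = -7$ ($p = -18 + 11 = -7$)
$\sqrt{k + p} = \sqrt{27 - 7} = \sqrt{20} = 2 \sqrt{5}$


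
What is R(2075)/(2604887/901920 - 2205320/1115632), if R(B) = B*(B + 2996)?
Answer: 661729824845628000/57317067449 ≈ 1.1545e+7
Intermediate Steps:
R(B) = B*(2996 + B)
R(2075)/(2604887/901920 - 2205320/1115632) = (2075*(2996 + 2075))/(2604887/901920 - 2205320/1115632) = (2075*5071)/(2604887*(1/901920) - 2205320*1/1115632) = 10522325/(2604887/901920 - 275665/139454) = 10522325/(57317067449/62888175840) = 10522325*(62888175840/57317067449) = 661729824845628000/57317067449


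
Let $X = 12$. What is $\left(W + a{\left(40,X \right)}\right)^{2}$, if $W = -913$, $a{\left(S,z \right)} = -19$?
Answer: $868624$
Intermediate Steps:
$\left(W + a{\left(40,X \right)}\right)^{2} = \left(-913 - 19\right)^{2} = \left(-932\right)^{2} = 868624$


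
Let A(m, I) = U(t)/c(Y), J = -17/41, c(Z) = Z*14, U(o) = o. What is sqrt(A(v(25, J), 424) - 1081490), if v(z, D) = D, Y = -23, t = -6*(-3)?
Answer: 17*I*sqrt(97001051)/161 ≈ 1039.9*I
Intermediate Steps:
t = 18
c(Z) = 14*Z
J = -17/41 (J = -17*1/41 = -17/41 ≈ -0.41463)
A(m, I) = -9/161 (A(m, I) = 18/((14*(-23))) = 18/(-322) = 18*(-1/322) = -9/161)
sqrt(A(v(25, J), 424) - 1081490) = sqrt(-9/161 - 1081490) = sqrt(-174119899/161) = 17*I*sqrt(97001051)/161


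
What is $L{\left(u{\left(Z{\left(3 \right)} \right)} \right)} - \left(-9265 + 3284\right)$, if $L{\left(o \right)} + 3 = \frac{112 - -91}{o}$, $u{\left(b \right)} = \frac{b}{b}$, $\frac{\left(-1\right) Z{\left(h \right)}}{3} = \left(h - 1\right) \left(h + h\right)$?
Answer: $6181$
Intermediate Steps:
$Z{\left(h \right)} = - 6 h \left(-1 + h\right)$ ($Z{\left(h \right)} = - 3 \left(h - 1\right) \left(h + h\right) = - 3 \left(-1 + h\right) 2 h = - 3 \cdot 2 h \left(-1 + h\right) = - 6 h \left(-1 + h\right)$)
$u{\left(b \right)} = 1$
$L{\left(o \right)} = -3 + \frac{203}{o}$ ($L{\left(o \right)} = -3 + \frac{112 - -91}{o} = -3 + \frac{112 + 91}{o} = -3 + \frac{203}{o}$)
$L{\left(u{\left(Z{\left(3 \right)} \right)} \right)} - \left(-9265 + 3284\right) = \left(-3 + \frac{203}{1}\right) - \left(-9265 + 3284\right) = \left(-3 + 203 \cdot 1\right) - -5981 = \left(-3 + 203\right) + 5981 = 200 + 5981 = 6181$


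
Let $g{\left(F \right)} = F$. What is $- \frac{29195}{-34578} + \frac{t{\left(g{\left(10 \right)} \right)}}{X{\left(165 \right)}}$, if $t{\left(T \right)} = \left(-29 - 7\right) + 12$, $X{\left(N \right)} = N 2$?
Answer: $\frac{1467413}{1901790} \approx 0.7716$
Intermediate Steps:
$X{\left(N \right)} = 2 N$
$t{\left(T \right)} = -24$ ($t{\left(T \right)} = \left(-29 + \left(-20 + 13\right)\right) + 12 = \left(-29 - 7\right) + 12 = -36 + 12 = -24$)
$- \frac{29195}{-34578} + \frac{t{\left(g{\left(10 \right)} \right)}}{X{\left(165 \right)}} = - \frac{29195}{-34578} - \frac{24}{2 \cdot 165} = \left(-29195\right) \left(- \frac{1}{34578}\right) - \frac{24}{330} = \frac{29195}{34578} - \frac{4}{55} = \frac{1467413}{1901790}$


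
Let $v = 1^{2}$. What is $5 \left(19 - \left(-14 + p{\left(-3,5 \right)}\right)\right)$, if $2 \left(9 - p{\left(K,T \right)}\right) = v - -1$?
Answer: $125$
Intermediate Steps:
$v = 1$
$p{\left(K,T \right)} = 8$ ($p{\left(K,T \right)} = 9 - \frac{1 - -1}{2} = 9 - \frac{1 + 1}{2} = 9 - 1 = 8$)
$5 \left(19 - \left(-14 + p{\left(-3,5 \right)}\right)\right) = 5 \left(19 + \left(14 - 8\right)\right) = 5 \left(19 + 6\right) = 5 \cdot 25 = 125$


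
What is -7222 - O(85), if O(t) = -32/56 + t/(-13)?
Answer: -656555/91 ≈ -7214.9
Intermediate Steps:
O(t) = -4/7 - t/13 (O(t) = -32*1/56 + t*(-1/13) = -4/7 - t/13)
-7222 - O(85) = -7222 - (-4/7 - 1/13*85) = -7222 - (-4/7 - 85/13) = -7222 - 1*(-647/91) = -7222 + 647/91 = -656555/91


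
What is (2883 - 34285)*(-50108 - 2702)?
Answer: 1658339620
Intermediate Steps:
(2883 - 34285)*(-50108 - 2702) = -31402*(-52810) = 1658339620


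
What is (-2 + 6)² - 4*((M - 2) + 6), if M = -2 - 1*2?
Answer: 16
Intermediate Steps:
M = -4 (M = -2 - 2 = -4)
(-2 + 6)² - 4*((M - 2) + 6) = (-2 + 6)² - 4*((-4 - 2) + 6) = 4² - 4*(-6 + 6) = 16 - 4*0 = 16 + 0 = 16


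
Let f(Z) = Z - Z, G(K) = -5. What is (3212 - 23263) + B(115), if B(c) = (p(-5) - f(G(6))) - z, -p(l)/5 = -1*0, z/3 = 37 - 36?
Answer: -20054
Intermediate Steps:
f(Z) = 0
z = 3 (z = 3*(37 - 36) = 3*1 = 3)
p(l) = 0 (p(l) = -(-5)*0 = -5*0 = 0)
B(c) = -3 (B(c) = (0 - 1*0) - 1*3 = (0 + 0) - 3 = 0 - 3 = -3)
(3212 - 23263) + B(115) = (3212 - 23263) - 3 = -20051 - 3 = -20054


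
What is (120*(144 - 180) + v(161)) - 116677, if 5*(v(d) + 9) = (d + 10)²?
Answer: -575789/5 ≈ -1.1516e+5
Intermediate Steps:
v(d) = -9 + (10 + d)²/5 (v(d) = -9 + (d + 10)²/5 = -9 + (10 + d)²/5)
(120*(144 - 180) + v(161)) - 116677 = (120*(144 - 180) + (-9 + (10 + 161)²/5)) - 116677 = (120*(-36) + (-9 + (⅕)*171²)) - 116677 = (-4320 + (-9 + (⅕)*29241)) - 116677 = (-4320 + (-9 + 29241/5)) - 116677 = (-4320 + 29196/5) - 116677 = 7596/5 - 116677 = -575789/5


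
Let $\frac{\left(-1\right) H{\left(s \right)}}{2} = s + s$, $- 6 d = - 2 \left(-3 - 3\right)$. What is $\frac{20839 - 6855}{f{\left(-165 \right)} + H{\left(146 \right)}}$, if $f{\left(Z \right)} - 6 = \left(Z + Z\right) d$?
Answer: $\frac{6992}{41} \approx 170.54$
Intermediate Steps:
$d = -2$ ($d = - \frac{\left(-1\right) 2 \left(-3 - 3\right)}{6} = - \frac{\left(-1\right) 2 \left(-6\right)}{6} = - \frac{\left(-1\right) \left(-12\right)}{6} = \left(- \frac{1}{6}\right) 12 = -2$)
$H{\left(s \right)} = - 4 s$ ($H{\left(s \right)} = - 2 \left(s + s\right) = - 2 \cdot 2 s = - 4 s$)
$f{\left(Z \right)} = 6 - 4 Z$ ($f{\left(Z \right)} = 6 + \left(Z + Z\right) \left(-2\right) = 6 + 2 Z \left(-2\right) = 6 - 4 Z$)
$\frac{20839 - 6855}{f{\left(-165 \right)} + H{\left(146 \right)}} = \frac{20839 - 6855}{\left(6 - -660\right) - 584} = \frac{13984}{\left(6 + 660\right) - 584} = \frac{13984}{666 - 584} = \frac{13984}{82} = 13984 \cdot \frac{1}{82} = \frac{6992}{41}$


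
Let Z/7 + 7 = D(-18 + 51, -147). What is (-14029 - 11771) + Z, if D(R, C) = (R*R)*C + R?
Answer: -1146199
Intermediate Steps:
D(R, C) = R + C*R**2 (D(R, C) = R**2*C + R = C*R**2 + R = R + C*R**2)
Z = -1120399 (Z = -49 + 7*((-18 + 51)*(1 - 147*(-18 + 51))) = -49 + 7*(33*(1 - 147*33)) = -49 + 7*(33*(1 - 4851)) = -49 + 7*(33*(-4850)) = -49 + 7*(-160050) = -49 - 1120350 = -1120399)
(-14029 - 11771) + Z = (-14029 - 11771) - 1120399 = -25800 - 1120399 = -1146199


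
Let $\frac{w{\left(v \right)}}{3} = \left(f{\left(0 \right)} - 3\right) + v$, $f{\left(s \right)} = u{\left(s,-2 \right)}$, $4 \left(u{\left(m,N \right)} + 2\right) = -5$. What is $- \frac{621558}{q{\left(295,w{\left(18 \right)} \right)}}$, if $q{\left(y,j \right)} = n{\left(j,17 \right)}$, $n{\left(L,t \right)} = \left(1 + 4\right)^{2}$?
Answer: $- \frac{621558}{25} \approx -24862.0$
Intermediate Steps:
$u{\left(m,N \right)} = - \frac{13}{4}$ ($u{\left(m,N \right)} = -2 + \frac{1}{4} \left(-5\right) = -2 - \frac{5}{4} = - \frac{13}{4}$)
$f{\left(s \right)} = - \frac{13}{4}$
$n{\left(L,t \right)} = 25$ ($n{\left(L,t \right)} = 5^{2} = 25$)
$w{\left(v \right)} = - \frac{75}{4} + 3 v$ ($w{\left(v \right)} = 3 \left(\left(- \frac{13}{4} - 3\right) + v\right) = 3 \left(- \frac{25}{4} + v\right) = - \frac{75}{4} + 3 v$)
$q{\left(y,j \right)} = 25$
$- \frac{621558}{q{\left(295,w{\left(18 \right)} \right)}} = - \frac{621558}{25}$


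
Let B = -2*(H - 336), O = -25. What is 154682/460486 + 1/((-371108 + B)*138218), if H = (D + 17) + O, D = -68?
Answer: 44475345186941/132402437290344 ≈ 0.33591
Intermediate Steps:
H = -76 (H = (-68 + 17) - 25 = -51 - 25 = -76)
B = 824 (B = -2*(-76 - 336) = -2*(-412) = 824)
154682/460486 + 1/((-371108 + B)*138218) = 154682/460486 + 1/((-371108 + 824)*138218) = 154682*(1/460486) + (1/138218)/(-370284) = 869/2587 - 1/370284*1/138218 = 869/2587 - 1/51179913912 = 44475345186941/132402437290344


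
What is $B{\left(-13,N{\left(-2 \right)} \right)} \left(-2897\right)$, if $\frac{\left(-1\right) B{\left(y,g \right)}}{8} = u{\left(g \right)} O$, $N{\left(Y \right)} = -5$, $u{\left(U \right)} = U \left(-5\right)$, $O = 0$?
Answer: $0$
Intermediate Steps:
$u{\left(U \right)} = - 5 U$
$B{\left(y,g \right)} = 0$ ($B{\left(y,g \right)} = - 8 - 5 g 0 = \left(-8\right) 0 = 0$)
$B{\left(-13,N{\left(-2 \right)} \right)} \left(-2897\right) = 0 \left(-2897\right) = 0$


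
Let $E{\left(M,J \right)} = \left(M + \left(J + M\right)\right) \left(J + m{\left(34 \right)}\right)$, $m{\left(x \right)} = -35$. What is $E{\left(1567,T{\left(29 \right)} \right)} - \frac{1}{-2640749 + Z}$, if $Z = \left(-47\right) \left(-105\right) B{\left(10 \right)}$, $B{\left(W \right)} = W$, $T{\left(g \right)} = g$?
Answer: $- \frac{49179570221}{2591399} \approx -18978.0$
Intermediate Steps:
$E{\left(M,J \right)} = \left(-35 + J\right) \left(J + 2 M\right)$ ($E{\left(M,J \right)} = \left(M + \left(J + M\right)\right) \left(J - 35\right) = \left(J + 2 M\right) \left(-35 + J\right) = \left(-35 + J\right) \left(J + 2 M\right)$)
$Z = 49350$ ($Z = \left(-47\right) \left(-105\right) 10 = 4935 \cdot 10 = 49350$)
$E{\left(1567,T{\left(29 \right)} \right)} - \frac{1}{-2640749 + Z} = \left(29^{2} - 109690 - 1015 + 2 \cdot 29 \cdot 1567\right) - \frac{1}{-2640749 + 49350} = \left(841 - 109690 - 1015 + 90886\right) - \frac{1}{-2591399} = -18978 - - \frac{1}{2591399} = -18978 + \frac{1}{2591399} = - \frac{49179570221}{2591399}$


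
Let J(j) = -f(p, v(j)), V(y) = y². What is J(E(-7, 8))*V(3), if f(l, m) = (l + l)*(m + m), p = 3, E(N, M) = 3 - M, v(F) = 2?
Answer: -216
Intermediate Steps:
f(l, m) = 4*l*m (f(l, m) = (2*l)*(2*m) = 4*l*m)
J(j) = -24 (J(j) = -4*3*2 = -1*24 = -24)
J(E(-7, 8))*V(3) = -24*3² = -24*9 = -216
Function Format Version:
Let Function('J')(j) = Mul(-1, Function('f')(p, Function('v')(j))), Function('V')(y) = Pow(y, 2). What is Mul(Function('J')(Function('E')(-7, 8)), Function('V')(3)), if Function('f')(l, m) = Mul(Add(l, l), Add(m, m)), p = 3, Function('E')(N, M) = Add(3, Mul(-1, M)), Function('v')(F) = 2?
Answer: -216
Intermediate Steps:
Function('f')(l, m) = Mul(4, l, m) (Function('f')(l, m) = Mul(Mul(2, l), Mul(2, m)) = Mul(4, l, m))
Function('J')(j) = -24 (Function('J')(j) = Mul(-1, Mul(4, 3, 2)) = Mul(-1, 24) = -24)
Mul(Function('J')(Function('E')(-7, 8)), Function('V')(3)) = Mul(-24, Pow(3, 2)) = Mul(-24, 9) = -216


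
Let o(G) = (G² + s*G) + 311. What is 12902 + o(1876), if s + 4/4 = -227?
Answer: 3104861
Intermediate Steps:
s = -228 (s = -1 - 227 = -228)
o(G) = 311 + G² - 228*G (o(G) = (G² - 228*G) + 311 = 311 + G² - 228*G)
12902 + o(1876) = 12902 + (311 + 1876² - 228*1876) = 12902 + (311 + 3519376 - 427728) = 12902 + 3091959 = 3104861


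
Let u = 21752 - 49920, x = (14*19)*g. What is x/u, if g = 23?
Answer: -437/2012 ≈ -0.21720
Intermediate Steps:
x = 6118 (x = (14*19)*23 = 266*23 = 6118)
u = -28168
x/u = 6118/(-28168) = 6118*(-1/28168) = -437/2012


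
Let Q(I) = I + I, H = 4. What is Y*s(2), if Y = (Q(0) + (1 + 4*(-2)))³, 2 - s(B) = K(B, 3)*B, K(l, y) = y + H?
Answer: 4116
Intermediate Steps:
K(l, y) = 4 + y (K(l, y) = y + 4 = 4 + y)
s(B) = 2 - 7*B (s(B) = 2 - (4 + 3)*B = 2 - 7*B)
Q(I) = 2*I
Y = -343 (Y = (2*0 + (1 + 4*(-2)))³ = (0 + (1 - 8))³ = (0 - 7)³ = (-7)³ = -343)
Y*s(2) = -343*(2 - 7*2) = -343*(2 - 14) = -343*(-12) = 4116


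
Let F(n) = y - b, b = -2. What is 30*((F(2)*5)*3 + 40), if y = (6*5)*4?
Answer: 56100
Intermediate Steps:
y = 120 (y = 30*4 = 120)
F(n) = 122 (F(n) = 120 - 1*(-2) = 120 + 2 = 122)
30*((F(2)*5)*3 + 40) = 30*((122*5)*3 + 40) = 30*(610*3 + 40) = 30*(1830 + 40) = 30*1870 = 56100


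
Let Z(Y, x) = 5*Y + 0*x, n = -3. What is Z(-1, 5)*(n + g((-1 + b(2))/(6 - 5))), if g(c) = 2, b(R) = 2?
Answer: 5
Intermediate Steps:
Z(Y, x) = 5*Y (Z(Y, x) = 5*Y + 0 = 5*Y)
Z(-1, 5)*(n + g((-1 + b(2))/(6 - 5))) = (5*(-1))*(-3 + 2) = -5*(-1) = 5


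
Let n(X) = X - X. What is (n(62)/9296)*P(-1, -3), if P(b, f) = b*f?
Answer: 0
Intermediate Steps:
n(X) = 0
(n(62)/9296)*P(-1, -3) = (0/9296)*(-1*(-3)) = (0*(1/9296))*3 = 0*3 = 0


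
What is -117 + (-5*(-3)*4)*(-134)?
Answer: -8157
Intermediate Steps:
-117 + (-5*(-3)*4)*(-134) = -117 + (15*4)*(-134) = -117 + 60*(-134) = -117 - 8040 = -8157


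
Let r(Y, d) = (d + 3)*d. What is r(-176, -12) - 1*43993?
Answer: -43885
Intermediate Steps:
r(Y, d) = d*(3 + d) (r(Y, d) = (3 + d)*d = d*(3 + d))
r(-176, -12) - 1*43993 = -12*(3 - 12) - 1*43993 = -12*(-9) - 43993 = 108 - 43993 = -43885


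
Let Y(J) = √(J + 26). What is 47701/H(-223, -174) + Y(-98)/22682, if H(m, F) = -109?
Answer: -47701/109 + 3*I*√2/11341 ≈ -437.62 + 0.0003741*I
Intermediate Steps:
Y(J) = √(26 + J)
47701/H(-223, -174) + Y(-98)/22682 = 47701/(-109) + √(26 - 98)/22682 = 47701*(-1/109) + √(-72)*(1/22682) = -47701/109 + (6*I*√2)*(1/22682) = -47701/109 + 3*I*√2/11341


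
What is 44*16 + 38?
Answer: 742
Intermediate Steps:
44*16 + 38 = 704 + 38 = 742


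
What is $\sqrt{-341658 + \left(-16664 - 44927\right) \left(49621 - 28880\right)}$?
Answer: $i \sqrt{1277800589} \approx 35746.0 i$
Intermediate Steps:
$\sqrt{-341658 + \left(-16664 - 44927\right) \left(49621 - 28880\right)} = \sqrt{-341658 - 1277458931} = \sqrt{-1277800589} = i \sqrt{1277800589}$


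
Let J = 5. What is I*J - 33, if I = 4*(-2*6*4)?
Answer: -993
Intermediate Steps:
I = -192 (I = 4*(-12*4) = 4*(-48) = -192)
I*J - 33 = -192*5 - 33 = -960 - 33 = -993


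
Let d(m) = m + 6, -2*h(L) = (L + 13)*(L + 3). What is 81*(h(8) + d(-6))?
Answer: -18711/2 ≈ -9355.5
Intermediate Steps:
h(L) = -(3 + L)*(13 + L)/2 (h(L) = -(L + 13)*(L + 3)/2 = -(13 + L)*(3 + L)/2 = -(3 + L)*(13 + L)/2)
d(m) = 6 + m
81*(h(8) + d(-6)) = 81*((-39/2 - 8*8 - ½*8²) + (6 - 6)) = 81*((-39/2 - 64 - ½*64) + 0) = 81*((-39/2 - 64 - 32) + 0) = 81*(-231/2 + 0) = 81*(-231/2) = -18711/2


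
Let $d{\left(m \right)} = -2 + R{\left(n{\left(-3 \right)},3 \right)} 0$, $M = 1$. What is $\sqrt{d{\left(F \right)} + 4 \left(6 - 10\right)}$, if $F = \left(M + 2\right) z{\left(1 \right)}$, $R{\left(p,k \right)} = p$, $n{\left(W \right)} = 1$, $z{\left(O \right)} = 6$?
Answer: $3 i \sqrt{2} \approx 4.2426 i$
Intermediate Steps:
$F = 18$ ($F = \left(1 + 2\right) 6 = 3 \cdot 6 = 18$)
$d{\left(m \right)} = -2$ ($d{\left(m \right)} = -2 + 1 \cdot 0 = -2 + 0 = -2$)
$\sqrt{d{\left(F \right)} + 4 \left(6 - 10\right)} = \sqrt{-2 + 4 \left(6 - 10\right)} = \sqrt{-2 + 4 \left(-4\right)} = \sqrt{-2 - 16} = \sqrt{-18} = 3 i \sqrt{2}$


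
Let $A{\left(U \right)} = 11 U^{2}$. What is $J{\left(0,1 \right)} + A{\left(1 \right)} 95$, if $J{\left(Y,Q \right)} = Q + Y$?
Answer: $1046$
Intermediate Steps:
$J{\left(0,1 \right)} + A{\left(1 \right)} 95 = \left(1 + 0\right) + 11 \cdot 1^{2} \cdot 95 = 1 + 11 \cdot 1 \cdot 95 = 1 + 11 \cdot 95 = 1 + 1045 = 1046$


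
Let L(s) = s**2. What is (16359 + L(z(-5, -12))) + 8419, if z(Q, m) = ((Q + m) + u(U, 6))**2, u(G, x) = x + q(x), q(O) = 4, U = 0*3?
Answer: 27179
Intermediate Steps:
U = 0
u(G, x) = 4 + x (u(G, x) = x + 4 = 4 + x)
z(Q, m) = (10 + Q + m)**2 (z(Q, m) = ((Q + m) + (4 + 6))**2 = ((Q + m) + 10)**2 = (10 + Q + m)**2)
(16359 + L(z(-5, -12))) + 8419 = (16359 + ((10 - 5 - 12)**2)**2) + 8419 = (16359 + ((-7)**2)**2) + 8419 = (16359 + 49**2) + 8419 = (16359 + 2401) + 8419 = 18760 + 8419 = 27179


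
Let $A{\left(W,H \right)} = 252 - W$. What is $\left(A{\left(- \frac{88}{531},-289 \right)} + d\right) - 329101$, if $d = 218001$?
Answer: $- \frac{58860200}{531} \approx -1.1085 \cdot 10^{5}$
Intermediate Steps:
$\left(A{\left(- \frac{88}{531},-289 \right)} + d\right) - 329101 = \left(\left(252 - - \frac{88}{531}\right) + 218001\right) - 329101 = \left(\left(252 + \frac{88}{531}\right) + 218001\right) - 329101 = \left(\frac{133900}{531} + 218001\right) - 329101 = \frac{115892431}{531} - 329101 = - \frac{58860200}{531}$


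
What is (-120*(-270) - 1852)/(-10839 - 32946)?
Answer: -4364/6255 ≈ -0.69768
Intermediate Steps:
(-120*(-270) - 1852)/(-10839 - 32946) = (32400 - 1852)/(-43785) = 30548*(-1/43785) = -4364/6255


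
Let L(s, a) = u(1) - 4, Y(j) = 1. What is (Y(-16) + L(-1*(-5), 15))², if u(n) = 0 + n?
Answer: 4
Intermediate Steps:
u(n) = n
L(s, a) = -3 (L(s, a) = 1 - 4 = -3)
(Y(-16) + L(-1*(-5), 15))² = (1 - 3)² = (-2)² = 4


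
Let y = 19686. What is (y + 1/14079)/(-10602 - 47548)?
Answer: -55431839/163738770 ≈ -0.33854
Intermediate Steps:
(y + 1/14079)/(-10602 - 47548) = (19686 + 1/14079)/(-10602 - 47548) = (19686 + 1/14079)/(-58150) = (277159195/14079)*(-1/58150) = -55431839/163738770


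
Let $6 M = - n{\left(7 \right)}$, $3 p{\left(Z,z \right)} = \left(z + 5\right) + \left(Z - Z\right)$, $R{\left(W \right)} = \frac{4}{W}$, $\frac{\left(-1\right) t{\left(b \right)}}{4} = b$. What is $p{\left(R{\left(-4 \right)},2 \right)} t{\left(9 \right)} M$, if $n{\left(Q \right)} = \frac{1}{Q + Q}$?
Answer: $1$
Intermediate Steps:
$t{\left(b \right)} = - 4 b$
$p{\left(Z,z \right)} = \frac{5}{3} + \frac{z}{3}$ ($p{\left(Z,z \right)} = \frac{\left(z + 5\right) + \left(Z - Z\right)}{3} = \frac{\left(5 + z\right) + 0}{3} = \frac{5 + z}{3} = \frac{5}{3} + \frac{z}{3}$)
$n{\left(Q \right)} = \frac{1}{2 Q}$
$M = - \frac{1}{84}$ ($M = \frac{\left(-1\right) \frac{1}{2 \cdot 7}}{6} = \frac{\left(-1\right) \frac{1}{2} \cdot \frac{1}{7}}{6} = \frac{\left(-1\right) \frac{1}{14}}{6} = \frac{1}{6} \left(- \frac{1}{14}\right) = - \frac{1}{84} \approx -0.011905$)
$p{\left(R{\left(-4 \right)},2 \right)} t{\left(9 \right)} M = \left(\frac{5}{3} + \frac{1}{3} \cdot 2\right) \left(\left(-4\right) 9\right) \left(- \frac{1}{84}\right) = \left(\frac{5}{3} + \frac{2}{3}\right) \left(-36\right) \left(- \frac{1}{84}\right) = \frac{7}{3} \left(-36\right) \left(- \frac{1}{84}\right) = \left(-84\right) \left(- \frac{1}{84}\right) = 1$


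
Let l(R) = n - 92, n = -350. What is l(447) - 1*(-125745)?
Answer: 125303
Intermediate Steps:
l(R) = -442 (l(R) = -350 - 92 = -442)
l(447) - 1*(-125745) = -442 - 1*(-125745) = -442 + 125745 = 125303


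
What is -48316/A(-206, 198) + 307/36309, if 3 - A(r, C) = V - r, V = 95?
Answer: 877198565/5410041 ≈ 162.14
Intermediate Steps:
A(r, C) = -92 + r (A(r, C) = 3 - (95 - r) = 3 + (-95 + r) = -92 + r)
-48316/A(-206, 198) + 307/36309 = -48316/(-92 - 206) + 307/36309 = -48316/(-298) + 307*(1/36309) = -48316*(-1/298) + 307/36309 = 24158/149 + 307/36309 = 877198565/5410041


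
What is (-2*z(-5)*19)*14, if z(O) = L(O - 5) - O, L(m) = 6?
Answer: -5852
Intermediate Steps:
z(O) = 6 - O
(-2*z(-5)*19)*14 = (-2*(6 - 1*(-5))*19)*14 = (-2*(6 + 5)*19)*14 = (-2*11*19)*14 = -22*19*14 = -418*14 = -5852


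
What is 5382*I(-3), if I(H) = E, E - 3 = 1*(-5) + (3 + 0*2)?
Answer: 5382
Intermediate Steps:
E = 1 (E = 3 + (1*(-5) + (3 + 0*2)) = 3 + (-5 + (3 + 0)) = 3 + (-5 + 3) = 3 - 2 = 1)
I(H) = 1
5382*I(-3) = 5382*1 = 5382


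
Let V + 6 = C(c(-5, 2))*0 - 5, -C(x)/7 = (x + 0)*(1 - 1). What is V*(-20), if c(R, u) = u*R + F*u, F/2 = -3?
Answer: 220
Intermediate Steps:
F = -6 (F = 2*(-3) = -6)
c(R, u) = -6*u + R*u (c(R, u) = u*R - 6*u = R*u - 6*u = -6*u + R*u)
C(x) = 0 (C(x) = -7*(x + 0)*(1 - 1) = -7*x*0 = -7*0 = 0)
V = -11 (V = -6 + (0*0 - 5) = -6 + (0 - 5) = -6 - 5 = -11)
V*(-20) = -11*(-20) = 220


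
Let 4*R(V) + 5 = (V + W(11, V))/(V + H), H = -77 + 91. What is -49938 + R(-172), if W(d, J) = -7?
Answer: -31561427/632 ≈ -49939.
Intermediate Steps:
H = 14
R(V) = -5/4 + (-7 + V)/(4*(14 + V)) (R(V) = -5/4 + ((V - 7)/(V + 14))/4 = -5/4 + ((-7 + V)/(14 + V))/4 = -5/4 + (-7 + V)/(4*(14 + V)))
-49938 + R(-172) = -49938 + (-77/4 - 1*(-172))/(14 - 172) = -49938 + (-77/4 + 172)/(-158) = -49938 - 1/158*611/4 = -49938 - 611/632 = -31561427/632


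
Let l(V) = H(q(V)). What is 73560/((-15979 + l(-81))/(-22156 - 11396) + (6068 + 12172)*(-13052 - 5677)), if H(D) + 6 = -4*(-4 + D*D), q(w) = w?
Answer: -822695040/3820644066569 ≈ -0.00021533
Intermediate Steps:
H(D) = 10 - 4*D**2 (H(D) = -6 - 4*(-4 + D*D) = -6 - 4*(-4 + D**2) = -6 + (16 - 4*D**2) = 10 - 4*D**2)
l(V) = 10 - 4*V**2
73560/((-15979 + l(-81))/(-22156 - 11396) + (6068 + 12172)*(-13052 - 5677)) = 73560/((-15979 + (10 - 4*(-81)**2))/(-22156 - 11396) + (6068 + 12172)*(-13052 - 5677)) = 73560/((-15979 + (10 - 4*6561))/(-33552) + 18240*(-18729)) = 73560/((-15979 + (10 - 26244))*(-1/33552) - 341616960) = 73560/((-15979 - 26234)*(-1/33552) - 341616960) = 73560/(-42213*(-1/33552) - 341616960) = 73560/(14071/11184 - 341616960) = 73560/(-3820644066569/11184) = 73560*(-11184/3820644066569) = -822695040/3820644066569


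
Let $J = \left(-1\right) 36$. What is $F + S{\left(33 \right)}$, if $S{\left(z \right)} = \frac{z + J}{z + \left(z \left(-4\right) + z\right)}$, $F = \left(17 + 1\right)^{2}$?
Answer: $\frac{7129}{22} \approx 324.05$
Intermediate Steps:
$J = -36$
$F = 324$ ($F = 18^{2} = 324$)
$S{\left(z \right)} = - \frac{-36 + z}{2 z}$ ($S{\left(z \right)} = \frac{z - 36}{z + \left(z \left(-4\right) + z\right)} = \frac{-36 + z}{z + \left(- 4 z + z\right)} = \frac{-36 + z}{z - 3 z} = \frac{-36 + z}{\left(-2\right) z} = \left(-36 + z\right) \left(- \frac{1}{2 z}\right) = - \frac{-36 + z}{2 z}$)
$F + S{\left(33 \right)} = 324 + \frac{36 - 33}{2 \cdot 33} = 324 + \frac{1}{2} \cdot \frac{1}{33} \left(36 - 33\right) = 324 + \frac{1}{2} \cdot \frac{1}{33} \cdot 3 = 324 + \frac{1}{22} = \frac{7129}{22}$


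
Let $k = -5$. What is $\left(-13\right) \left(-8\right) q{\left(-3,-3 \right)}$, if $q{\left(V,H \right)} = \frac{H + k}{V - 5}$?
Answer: $104$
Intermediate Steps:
$q{\left(V,H \right)} = \frac{-5 + H}{-5 + V}$ ($q{\left(V,H \right)} = \frac{H - 5}{V - 5} = \frac{-5 + H}{-5 + V}$)
$\left(-13\right) \left(-8\right) q{\left(-3,-3 \right)} = \left(-13\right) \left(-8\right) \frac{-5 - 3}{-5 - 3} = 104 \frac{1}{-8} \left(-8\right) = 104 \left(\left(- \frac{1}{8}\right) \left(-8\right)\right) = 104 \cdot 1 = 104$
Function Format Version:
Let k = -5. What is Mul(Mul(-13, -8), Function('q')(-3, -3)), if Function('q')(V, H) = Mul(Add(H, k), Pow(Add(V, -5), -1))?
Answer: 104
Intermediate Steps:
Function('q')(V, H) = Mul(Pow(Add(-5, V), -1), Add(-5, H)) (Function('q')(V, H) = Mul(Add(H, -5), Pow(Add(V, -5), -1)) = Mul(Add(-5, H), Pow(Add(-5, V), -1)) = Mul(Pow(Add(-5, V), -1), Add(-5, H)))
Mul(Mul(-13, -8), Function('q')(-3, -3)) = Mul(Mul(-13, -8), Mul(Pow(Add(-5, -3), -1), Add(-5, -3))) = Mul(104, Mul(Pow(-8, -1), -8)) = Mul(104, Mul(Rational(-1, 8), -8)) = Mul(104, 1) = 104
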